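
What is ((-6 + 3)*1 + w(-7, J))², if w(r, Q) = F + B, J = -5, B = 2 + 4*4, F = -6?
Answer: 81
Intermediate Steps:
B = 18 (B = 2 + 16 = 18)
w(r, Q) = 12 (w(r, Q) = -6 + 18 = 12)
((-6 + 3)*1 + w(-7, J))² = ((-6 + 3)*1 + 12)² = (-3*1 + 12)² = (-3 + 12)² = 9² = 81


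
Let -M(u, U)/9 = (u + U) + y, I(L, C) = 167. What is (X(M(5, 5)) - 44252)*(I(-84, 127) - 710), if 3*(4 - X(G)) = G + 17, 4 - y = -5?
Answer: 23998790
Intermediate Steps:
y = 9 (y = 4 - 1*(-5) = 4 + 5 = 9)
M(u, U) = -81 - 9*U - 9*u (M(u, U) = -9*((u + U) + 9) = -9*((U + u) + 9) = -9*(9 + U + u) = -81 - 9*U - 9*u)
X(G) = -5/3 - G/3 (X(G) = 4 - (G + 17)/3 = 4 - (17 + G)/3 = 4 + (-17/3 - G/3) = -5/3 - G/3)
(X(M(5, 5)) - 44252)*(I(-84, 127) - 710) = ((-5/3 - (-81 - 9*5 - 9*5)/3) - 44252)*(167 - 710) = ((-5/3 - (-81 - 45 - 45)/3) - 44252)*(-543) = ((-5/3 - ⅓*(-171)) - 44252)*(-543) = ((-5/3 + 57) - 44252)*(-543) = (166/3 - 44252)*(-543) = -132590/3*(-543) = 23998790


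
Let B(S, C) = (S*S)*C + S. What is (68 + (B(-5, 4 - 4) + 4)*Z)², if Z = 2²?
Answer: 4096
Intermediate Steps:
B(S, C) = S + C*S² (B(S, C) = S²*C + S = C*S² + S = S + C*S²)
Z = 4
(68 + (B(-5, 4 - 4) + 4)*Z)² = (68 + (-5*(1 + (4 - 4)*(-5)) + 4)*4)² = (68 + (-5*(1 + 0*(-5)) + 4)*4)² = (68 + (-5*(1 + 0) + 4)*4)² = (68 + (-5*1 + 4)*4)² = (68 + (-5 + 4)*4)² = (68 - 1*4)² = (68 - 4)² = 64² = 4096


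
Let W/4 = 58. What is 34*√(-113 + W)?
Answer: 34*√119 ≈ 370.90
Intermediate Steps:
W = 232 (W = 4*58 = 232)
34*√(-113 + W) = 34*√(-113 + 232) = 34*√119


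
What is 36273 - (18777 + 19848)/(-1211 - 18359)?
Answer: 1378449/38 ≈ 36275.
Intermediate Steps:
36273 - (18777 + 19848)/(-1211 - 18359) = 36273 - 38625/(-19570) = 36273 - 38625*(-1)/19570 = 36273 - 1*(-75/38) = 36273 + 75/38 = 1378449/38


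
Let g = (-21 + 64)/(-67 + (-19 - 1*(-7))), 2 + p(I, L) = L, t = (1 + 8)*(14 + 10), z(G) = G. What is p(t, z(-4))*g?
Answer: 258/79 ≈ 3.2658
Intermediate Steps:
t = 216 (t = 9*24 = 216)
p(I, L) = -2 + L
g = -43/79 (g = 43/(-67 + (-19 + 7)) = 43/(-67 - 12) = 43/(-79) = 43*(-1/79) = -43/79 ≈ -0.54430)
p(t, z(-4))*g = (-2 - 4)*(-43/79) = -6*(-43/79) = 258/79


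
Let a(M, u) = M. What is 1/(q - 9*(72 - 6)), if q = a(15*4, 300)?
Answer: -1/534 ≈ -0.0018727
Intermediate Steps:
q = 60 (q = 15*4 = 60)
1/(q - 9*(72 - 6)) = 1/(60 - 9*(72 - 6)) = 1/(60 - 9*66) = 1/(60 - 594) = 1/(-534) = -1/534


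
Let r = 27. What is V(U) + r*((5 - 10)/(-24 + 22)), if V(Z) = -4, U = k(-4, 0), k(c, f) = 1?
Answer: 127/2 ≈ 63.500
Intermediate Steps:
U = 1
V(U) + r*((5 - 10)/(-24 + 22)) = -4 + 27*((5 - 10)/(-24 + 22)) = -4 + 27*(-5/(-2)) = -4 + 27*(-5*(-½)) = -4 + 27*(5/2) = -4 + 135/2 = 127/2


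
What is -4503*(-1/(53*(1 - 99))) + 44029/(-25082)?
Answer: -85407718/32568977 ≈ -2.6224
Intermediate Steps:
-4503*(-1/(53*(1 - 99))) + 44029/(-25082) = -4503/((-53*(-98))) + 44029*(-1/25082) = -4503/5194 - 44029/25082 = -85407718/32568977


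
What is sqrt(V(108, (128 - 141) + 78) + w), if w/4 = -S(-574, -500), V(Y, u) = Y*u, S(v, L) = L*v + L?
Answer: 2*I*sqrt(284745) ≈ 1067.2*I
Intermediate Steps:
S(v, L) = L + L*v
w = -1146000 (w = 4*(-(-500)*(1 - 574)) = 4*(-(-500)*(-573)) = 4*(-1*286500) = 4*(-286500) = -1146000)
sqrt(V(108, (128 - 141) + 78) + w) = sqrt(108*((128 - 141) + 78) - 1146000) = sqrt(108*(-13 + 78) - 1146000) = sqrt(108*65 - 1146000) = sqrt(7020 - 1146000) = sqrt(-1138980) = 2*I*sqrt(284745)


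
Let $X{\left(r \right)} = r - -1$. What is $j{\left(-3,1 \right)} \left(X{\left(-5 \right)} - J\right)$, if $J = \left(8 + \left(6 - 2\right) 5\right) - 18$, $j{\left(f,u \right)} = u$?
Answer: $-14$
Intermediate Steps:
$X{\left(r \right)} = 1 + r$ ($X{\left(r \right)} = r + 1 = 1 + r$)
$J = 10$ ($J = \left(8 + 4 \cdot 5\right) - 18 = \left(8 + 20\right) - 18 = 28 - 18 = 10$)
$j{\left(-3,1 \right)} \left(X{\left(-5 \right)} - J\right) = 1 \left(\left(1 - 5\right) - 10\right) = 1 \left(-4 - 10\right) = 1 \left(-14\right) = -14$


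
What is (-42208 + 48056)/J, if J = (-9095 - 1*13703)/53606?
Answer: -156743944/11399 ≈ -13751.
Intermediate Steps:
J = -11399/26803 (J = (-9095 - 13703)*(1/53606) = -22798*1/53606 = -11399/26803 ≈ -0.42529)
(-42208 + 48056)/J = (-42208 + 48056)/(-11399/26803) = 5848*(-26803/11399) = -156743944/11399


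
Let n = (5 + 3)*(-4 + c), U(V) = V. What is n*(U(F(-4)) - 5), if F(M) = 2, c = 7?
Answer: -72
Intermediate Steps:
n = 24 (n = (5 + 3)*(-4 + 7) = 8*3 = 24)
n*(U(F(-4)) - 5) = 24*(2 - 5) = 24*(-3) = -72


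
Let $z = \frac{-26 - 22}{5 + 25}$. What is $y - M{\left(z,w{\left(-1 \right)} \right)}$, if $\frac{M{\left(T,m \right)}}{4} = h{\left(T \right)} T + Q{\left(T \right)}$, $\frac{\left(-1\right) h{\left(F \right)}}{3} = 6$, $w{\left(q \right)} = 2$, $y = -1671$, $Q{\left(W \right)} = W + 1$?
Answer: $- \frac{8919}{5} \approx -1783.8$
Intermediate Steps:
$Q{\left(W \right)} = 1 + W$
$h{\left(F \right)} = -18$ ($h{\left(F \right)} = \left(-3\right) 6 = -18$)
$z = - \frac{8}{5}$ ($z = - \frac{48}{30} = \left(-48\right) \frac{1}{30} = - \frac{8}{5} \approx -1.6$)
$M{\left(T,m \right)} = 4 - 68 T$ ($M{\left(T,m \right)} = 4 \left(- 18 T + \left(1 + T\right)\right) = 4 \left(1 - 17 T\right) = 4 - 68 T$)
$y - M{\left(z,w{\left(-1 \right)} \right)} = -1671 - \left(4 - - \frac{544}{5}\right) = -1671 - \left(4 + \frac{544}{5}\right) = -1671 - \frac{564}{5} = - \frac{8919}{5}$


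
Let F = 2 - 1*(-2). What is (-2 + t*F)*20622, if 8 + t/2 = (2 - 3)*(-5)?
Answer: -536172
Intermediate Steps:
F = 4 (F = 2 + 2 = 4)
t = -6 (t = -16 + 2*((2 - 3)*(-5)) = -16 + 2*(-1*(-5)) = -16 + 2*5 = -16 + 10 = -6)
(-2 + t*F)*20622 = (-2 - 6*4)*20622 = (-2 - 24)*20622 = -26*20622 = -536172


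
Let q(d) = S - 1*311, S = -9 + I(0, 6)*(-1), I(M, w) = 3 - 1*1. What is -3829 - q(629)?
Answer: -3507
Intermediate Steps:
I(M, w) = 2 (I(M, w) = 3 - 1 = 2)
S = -11 (S = -9 + 2*(-1) = -9 - 2 = -11)
q(d) = -322 (q(d) = -11 - 1*311 = -11 - 311 = -322)
-3829 - q(629) = -3829 - 1*(-322) = -3829 + 322 = -3507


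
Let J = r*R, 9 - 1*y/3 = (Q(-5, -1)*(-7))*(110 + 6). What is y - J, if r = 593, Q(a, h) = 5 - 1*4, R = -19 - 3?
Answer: 15509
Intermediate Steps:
R = -22
Q(a, h) = 1 (Q(a, h) = 5 - 4 = 1)
y = 2463 (y = 27 - 3*1*(-7)*(110 + 6) = 27 - (-21)*116 = 27 - 3*(-812) = 27 + 2436 = 2463)
J = -13046 (J = 593*(-22) = -13046)
y - J = 2463 - 1*(-13046) = 2463 + 13046 = 15509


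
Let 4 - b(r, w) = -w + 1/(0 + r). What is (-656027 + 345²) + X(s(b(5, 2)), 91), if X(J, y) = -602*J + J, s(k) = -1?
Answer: -536401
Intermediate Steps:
b(r, w) = 4 + w - 1/r (b(r, w) = 4 - (-w + 1/(0 + r)) = 4 - (-w + 1/r) = 4 - (1/r - w) = 4 + (w - 1/r) = 4 + w - 1/r)
X(J, y) = -601*J
(-656027 + 345²) + X(s(b(5, 2)), 91) = (-656027 + 345²) - 601*(-1) = (-656027 + 119025) + 601 = -537002 + 601 = -536401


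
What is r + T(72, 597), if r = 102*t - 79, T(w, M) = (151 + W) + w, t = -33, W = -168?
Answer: -3390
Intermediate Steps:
T(w, M) = -17 + w (T(w, M) = (151 - 168) + w = -17 + w)
r = -3445 (r = 102*(-33) - 79 = -3366 - 79 = -3445)
r + T(72, 597) = -3445 + (-17 + 72) = -3445 + 55 = -3390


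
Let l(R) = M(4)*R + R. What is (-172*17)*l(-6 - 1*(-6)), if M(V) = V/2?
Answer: 0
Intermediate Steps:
M(V) = V/2 (M(V) = V*(1/2) = V/2)
l(R) = 3*R (l(R) = ((1/2)*4)*R + R = 2*R + R = 3*R)
(-172*17)*l(-6 - 1*(-6)) = (-172*17)*(3*(-6 - 1*(-6))) = -8772*(-6 + 6) = -8772*0 = -2924*0 = 0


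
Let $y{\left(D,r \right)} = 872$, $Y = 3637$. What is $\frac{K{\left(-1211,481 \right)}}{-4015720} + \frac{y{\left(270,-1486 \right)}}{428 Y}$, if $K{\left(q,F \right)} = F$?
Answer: $\frac{688241481}{1562753579480} \approx 0.0004404$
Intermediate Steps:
$\frac{K{\left(-1211,481 \right)}}{-4015720} + \frac{y{\left(270,-1486 \right)}}{428 Y} = \frac{481}{-4015720} + \frac{872}{428 \cdot 3637} = 481 \left(- \frac{1}{4015720}\right) + \frac{872}{1556636} = - \frac{481}{4015720} + 872 \cdot \frac{1}{1556636} = - \frac{481}{4015720} + \frac{218}{389159} = \frac{688241481}{1562753579480}$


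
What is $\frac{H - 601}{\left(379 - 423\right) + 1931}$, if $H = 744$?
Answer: $\frac{143}{1887} \approx 0.075782$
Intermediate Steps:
$\frac{H - 601}{\left(379 - 423\right) + 1931} = \frac{744 - 601}{\left(379 - 423\right) + 1931} = \frac{143}{\left(379 - 423\right) + 1931} = \frac{143}{-44 + 1931} = \frac{143}{1887}$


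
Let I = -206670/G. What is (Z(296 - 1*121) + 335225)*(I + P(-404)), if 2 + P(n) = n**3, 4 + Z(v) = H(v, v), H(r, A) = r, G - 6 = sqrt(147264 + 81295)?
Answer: -5053960791279892808/228523 - 69316291320*sqrt(228559)/228523 ≈ -2.2116e+13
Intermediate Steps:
G = 6 + sqrt(228559) (G = 6 + sqrt(147264 + 81295) = 6 + sqrt(228559) ≈ 484.08)
Z(v) = -4 + v
P(n) = -2 + n**3
I = -206670/(6 + sqrt(228559)) ≈ -426.94
(Z(296 - 1*121) + 335225)*(I + P(-404)) = ((-4 + (296 - 1*121)) + 335225)*((1240020/228523 - 206670*sqrt(228559)/228523) + (-2 + (-404)**3)) = ((-4 + (296 - 121)) + 335225)*((1240020/228523 - 206670*sqrt(228559)/228523) + (-2 - 65939264)) = ((-4 + 175) + 335225)*((1240020/228523 - 206670*sqrt(228559)/228523) - 65939266) = (171 + 335225)*(-15068637644098/228523 - 206670*sqrt(228559)/228523) = 335396*(-15068637644098/228523 - 206670*sqrt(228559)/228523) = -5053960791279892808/228523 - 69316291320*sqrt(228559)/228523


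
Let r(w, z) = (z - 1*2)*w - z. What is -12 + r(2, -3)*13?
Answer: -103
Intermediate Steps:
r(w, z) = -z + w*(-2 + z) (r(w, z) = (z - 2)*w - z = (-2 + z)*w - z = w*(-2 + z) - z = -z + w*(-2 + z))
-12 + r(2, -3)*13 = -12 + (-1*(-3) - 2*2 + 2*(-3))*13 = -12 + (3 - 4 - 6)*13 = -12 - 7*13 = -12 - 91 = -103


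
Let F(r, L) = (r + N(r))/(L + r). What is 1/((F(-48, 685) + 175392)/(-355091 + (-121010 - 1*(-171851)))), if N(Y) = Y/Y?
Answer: -193807250/111724657 ≈ -1.7347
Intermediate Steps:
N(Y) = 1
F(r, L) = (1 + r)/(L + r) (F(r, L) = (r + 1)/(L + r) = (1 + r)/(L + r))
1/((F(-48, 685) + 175392)/(-355091 + (-121010 - 1*(-171851)))) = 1/(((1 - 48)/(685 - 48) + 175392)/(-355091 + (-121010 - 1*(-171851)))) = 1/((-47/637 + 175392)/(-355091 + (-121010 + 171851))) = 1/(((1/637)*(-47) + 175392)/(-355091 + 50841)) = 1/((-47/637 + 175392)/(-304250)) = 1/((111724657/637)*(-1/304250)) = 1/(-111724657/193807250) = -193807250/111724657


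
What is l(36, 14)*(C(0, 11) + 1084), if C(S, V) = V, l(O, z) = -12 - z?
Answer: -28470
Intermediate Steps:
l(36, 14)*(C(0, 11) + 1084) = (-12 - 1*14)*(11 + 1084) = (-12 - 14)*1095 = -26*1095 = -28470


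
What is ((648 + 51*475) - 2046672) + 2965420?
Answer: 943621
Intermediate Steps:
((648 + 51*475) - 2046672) + 2965420 = ((648 + 24225) - 2046672) + 2965420 = (24873 - 2046672) + 2965420 = -2021799 + 2965420 = 943621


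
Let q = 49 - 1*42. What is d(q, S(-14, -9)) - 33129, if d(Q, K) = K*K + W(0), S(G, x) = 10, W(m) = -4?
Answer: -33033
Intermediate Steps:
q = 7 (q = 49 - 42 = 7)
d(Q, K) = -4 + K² (d(Q, K) = K*K - 4 = K² - 4 = -4 + K²)
d(q, S(-14, -9)) - 33129 = (-4 + 10²) - 33129 = (-4 + 100) - 33129 = 96 - 33129 = -33033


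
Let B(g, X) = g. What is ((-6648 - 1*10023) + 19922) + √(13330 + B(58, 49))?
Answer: 3251 + 2*√3347 ≈ 3366.7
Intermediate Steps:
((-6648 - 1*10023) + 19922) + √(13330 + B(58, 49)) = ((-6648 - 1*10023) + 19922) + √(13330 + 58) = ((-6648 - 10023) + 19922) + √13388 = (-16671 + 19922) + 2*√3347 = 3251 + 2*√3347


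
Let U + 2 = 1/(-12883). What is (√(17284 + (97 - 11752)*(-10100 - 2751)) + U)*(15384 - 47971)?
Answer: 839669229/12883 - 32587*√149795689 ≈ -3.9877e+8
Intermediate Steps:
U = -25767/12883 (U = -2 + 1/(-12883) = -2 - 1/12883 = -25767/12883 ≈ -2.0001)
(√(17284 + (97 - 11752)*(-10100 - 2751)) + U)*(15384 - 47971) = (√(17284 + (97 - 11752)*(-10100 - 2751)) - 25767/12883)*(15384 - 47971) = (√(17284 - 11655*(-12851)) - 25767/12883)*(-32587) = (√(17284 + 149778405) - 25767/12883)*(-32587) = (√149795689 - 25767/12883)*(-32587) = (-25767/12883 + √149795689)*(-32587) = 839669229/12883 - 32587*√149795689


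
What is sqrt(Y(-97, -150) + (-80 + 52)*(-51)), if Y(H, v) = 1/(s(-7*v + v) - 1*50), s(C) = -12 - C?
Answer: sqrt(1321533070)/962 ≈ 37.789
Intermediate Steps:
Y(H, v) = 1/(-62 + 6*v) (Y(H, v) = 1/((-12 - (-7*v + v)) - 1*50) = 1/((-12 - (-6)*v) - 50) = 1/((-12 + 6*v) - 50) = 1/(-62 + 6*v))
sqrt(Y(-97, -150) + (-80 + 52)*(-51)) = sqrt(1/(2*(-31 + 3*(-150))) + (-80 + 52)*(-51)) = sqrt(1/(2*(-31 - 450)) - 28*(-51)) = sqrt((1/2)/(-481) + 1428) = sqrt((1/2)*(-1/481) + 1428) = sqrt(-1/962 + 1428) = sqrt(1373735/962) = sqrt(1321533070)/962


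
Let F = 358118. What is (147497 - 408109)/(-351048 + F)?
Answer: -130306/3535 ≈ -36.862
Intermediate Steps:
(147497 - 408109)/(-351048 + F) = (147497 - 408109)/(-351048 + 358118) = -260612/7070 = -260612*1/7070 = -130306/3535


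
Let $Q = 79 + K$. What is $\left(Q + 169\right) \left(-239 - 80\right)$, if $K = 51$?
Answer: $-95381$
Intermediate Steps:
$Q = 130$ ($Q = 79 + 51 = 130$)
$\left(Q + 169\right) \left(-239 - 80\right) = \left(130 + 169\right) \left(-239 - 80\right) = 299 \left(-319\right) = -95381$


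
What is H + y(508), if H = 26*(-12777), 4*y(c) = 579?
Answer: -1328229/4 ≈ -3.3206e+5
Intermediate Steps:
y(c) = 579/4 (y(c) = (¼)*579 = 579/4)
H = -332202
H + y(508) = -332202 + 579/4 = -1328229/4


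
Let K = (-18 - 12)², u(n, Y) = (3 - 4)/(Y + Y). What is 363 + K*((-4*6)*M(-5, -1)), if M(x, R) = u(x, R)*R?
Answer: 11163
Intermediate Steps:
u(n, Y) = -1/(2*Y)
M(x, R) = -½ (M(x, R) = (-1/(2*R))*R = -½)
K = 900 (K = (-30)² = 900)
363 + K*((-4*6)*M(-5, -1)) = 363 + 900*(-4*6*(-½)) = 363 + 900*(-24*(-½)) = 363 + 900*12 = 363 + 10800 = 11163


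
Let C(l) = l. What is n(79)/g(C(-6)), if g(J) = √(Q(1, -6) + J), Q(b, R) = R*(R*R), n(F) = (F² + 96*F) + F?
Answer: -6952*I*√222/111 ≈ -933.18*I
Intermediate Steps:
n(F) = F² + 97*F
Q(b, R) = R³ (Q(b, R) = R*R² = R³)
g(J) = √(-216 + J) (g(J) = √((-6)³ + J) = √(-216 + J))
n(79)/g(C(-6)) = (79*(97 + 79))/(√(-216 - 6)) = (79*176)/(√(-222)) = 13904/((I*√222)) = 13904*(-I*√222/222) = -6952*I*√222/111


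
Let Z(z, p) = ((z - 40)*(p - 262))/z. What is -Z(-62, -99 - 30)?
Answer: 19941/31 ≈ 643.26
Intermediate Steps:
Z(z, p) = (-262 + p)*(-40 + z)/z (Z(z, p) = ((-40 + z)*(-262 + p))/z = ((-262 + p)*(-40 + z))/z = (-262 + p)*(-40 + z)/z)
-Z(-62, -99 - 30) = -(10480 - 40*(-99 - 30) - 62*(-262 + (-99 - 30)))/(-62) = -(-1)*(10480 - 40*(-129) - 62*(-262 - 129))/62 = -(-1)*(10480 + 5160 - 62*(-391))/62 = -(-1)*(10480 + 5160 + 24242)/62 = -(-1)*39882/62 = -1*(-19941/31) = 19941/31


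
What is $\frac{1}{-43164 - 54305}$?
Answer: $- \frac{1}{97469} \approx -1.026 \cdot 10^{-5}$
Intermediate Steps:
$\frac{1}{-43164 - 54305} = \frac{1}{-97469} = - \frac{1}{97469}$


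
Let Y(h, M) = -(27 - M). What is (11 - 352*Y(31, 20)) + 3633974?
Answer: 3636449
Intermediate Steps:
Y(h, M) = -27 + M
(11 - 352*Y(31, 20)) + 3633974 = (11 - 352*(-27 + 20)) + 3633974 = (11 - 352*(-7)) + 3633974 = (11 + 2464) + 3633974 = 2475 + 3633974 = 3636449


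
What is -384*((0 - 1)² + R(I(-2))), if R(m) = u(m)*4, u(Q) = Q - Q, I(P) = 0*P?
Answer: -384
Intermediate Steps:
I(P) = 0
u(Q) = 0
R(m) = 0 (R(m) = 0*4 = 0)
-384*((0 - 1)² + R(I(-2))) = -384*((0 - 1)² + 0) = -384*((-1)² + 0) = -384*(1 + 0) = -384*1 = -384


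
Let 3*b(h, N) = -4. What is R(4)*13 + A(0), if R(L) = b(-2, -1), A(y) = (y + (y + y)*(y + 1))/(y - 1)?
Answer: -52/3 ≈ -17.333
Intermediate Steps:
b(h, N) = -4/3 (b(h, N) = (⅓)*(-4) = -4/3)
A(y) = (y + 2*y*(1 + y))/(-1 + y) (A(y) = (y + (2*y)*(1 + y))/(-1 + y) = (y + 2*y*(1 + y))/(-1 + y))
R(L) = -4/3
R(4)*13 + A(0) = -4/3*13 + 0*(3 + 2*0)/(-1 + 0) = -52/3 + 0*(3 + 0)/(-1) = -52/3 + 0*(-1)*3 = -52/3 + 0 = -52/3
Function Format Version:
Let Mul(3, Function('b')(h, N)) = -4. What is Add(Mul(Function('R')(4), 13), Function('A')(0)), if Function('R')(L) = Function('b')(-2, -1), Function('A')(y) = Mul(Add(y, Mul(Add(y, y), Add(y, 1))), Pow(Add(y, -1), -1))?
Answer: Rational(-52, 3) ≈ -17.333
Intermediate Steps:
Function('b')(h, N) = Rational(-4, 3) (Function('b')(h, N) = Mul(Rational(1, 3), -4) = Rational(-4, 3))
Function('A')(y) = Mul(Pow(Add(-1, y), -1), Add(y, Mul(2, y, Add(1, y)))) (Function('A')(y) = Mul(Add(y, Mul(Mul(2, y), Add(1, y))), Pow(Add(-1, y), -1)) = Mul(Add(y, Mul(2, y, Add(1, y))), Pow(Add(-1, y), -1)) = Mul(Pow(Add(-1, y), -1), Add(y, Mul(2, y, Add(1, y)))))
Function('R')(L) = Rational(-4, 3)
Add(Mul(Function('R')(4), 13), Function('A')(0)) = Add(Mul(Rational(-4, 3), 13), Mul(0, Pow(Add(-1, 0), -1), Add(3, Mul(2, 0)))) = Add(Rational(-52, 3), Mul(0, Pow(-1, -1), Add(3, 0))) = Add(Rational(-52, 3), Mul(0, -1, 3)) = Add(Rational(-52, 3), 0) = Rational(-52, 3)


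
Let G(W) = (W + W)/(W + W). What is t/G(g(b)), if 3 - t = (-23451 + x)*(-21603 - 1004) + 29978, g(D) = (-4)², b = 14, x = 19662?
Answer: -85687898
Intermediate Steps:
g(D) = 16
G(W) = 1 (G(W) = (2*W)/((2*W)) = (2*W)*(1/(2*W)) = 1)
t = -85687898 (t = 3 - ((-23451 + 19662)*(-21603 - 1004) + 29978) = 3 - (-3789*(-22607) + 29978) = 3 - (85657923 + 29978) = 3 - 1*85687901 = 3 - 85687901 = -85687898)
t/G(g(b)) = -85687898/1 = -85687898*1 = -85687898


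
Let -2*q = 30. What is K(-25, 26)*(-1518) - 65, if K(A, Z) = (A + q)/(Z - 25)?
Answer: 60655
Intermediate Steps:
q = -15 (q = -½*30 = -15)
K(A, Z) = (-15 + A)/(-25 + Z) (K(A, Z) = (A - 15)/(Z - 25) = (-15 + A)/(-25 + Z))
K(-25, 26)*(-1518) - 65 = ((-15 - 25)/(-25 + 26))*(-1518) - 65 = (-40/1)*(-1518) - 65 = (1*(-40))*(-1518) - 65 = -40*(-1518) - 65 = 60720 - 65 = 60655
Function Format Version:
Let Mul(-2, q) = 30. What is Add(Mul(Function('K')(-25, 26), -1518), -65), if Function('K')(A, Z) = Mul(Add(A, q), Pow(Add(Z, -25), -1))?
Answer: 60655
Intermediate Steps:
q = -15 (q = Mul(Rational(-1, 2), 30) = -15)
Function('K')(A, Z) = Mul(Pow(Add(-25, Z), -1), Add(-15, A)) (Function('K')(A, Z) = Mul(Add(A, -15), Pow(Add(Z, -25), -1)) = Mul(Add(-15, A), Pow(Add(-25, Z), -1)) = Mul(Pow(Add(-25, Z), -1), Add(-15, A)))
Add(Mul(Function('K')(-25, 26), -1518), -65) = Add(Mul(Mul(Pow(Add(-25, 26), -1), Add(-15, -25)), -1518), -65) = Add(Mul(Mul(Pow(1, -1), -40), -1518), -65) = Add(Mul(Mul(1, -40), -1518), -65) = Add(Mul(-40, -1518), -65) = Add(60720, -65) = 60655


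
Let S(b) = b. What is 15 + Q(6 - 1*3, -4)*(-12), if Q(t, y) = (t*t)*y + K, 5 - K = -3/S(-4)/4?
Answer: 1557/4 ≈ 389.25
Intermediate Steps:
K = 77/16 (K = 5 - (-3/(-4))/4 = 5 - (-3*(-1/4))/4 = 5 - 3/(4*4) = 5 - 1*3/16 = 5 - 3/16 = 77/16 ≈ 4.8125)
Q(t, y) = 77/16 + y*t**2 (Q(t, y) = (t*t)*y + 77/16 = t**2*y + 77/16 = y*t**2 + 77/16 = 77/16 + y*t**2)
15 + Q(6 - 1*3, -4)*(-12) = 15 + (77/16 - 4*(6 - 1*3)**2)*(-12) = 15 + (77/16 - 4*(6 - 3)**2)*(-12) = 15 + (77/16 - 4*3**2)*(-12) = 15 + (77/16 - 4*9)*(-12) = 15 + (77/16 - 36)*(-12) = 15 - 499/16*(-12) = 15 + 1497/4 = 1557/4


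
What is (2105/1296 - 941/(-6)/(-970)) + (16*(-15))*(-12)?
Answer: 1811172097/628560 ≈ 2881.5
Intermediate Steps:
(2105/1296 - 941/(-6)/(-970)) + (16*(-15))*(-12) = (2105*(1/1296) - 941*(-1/6)*(-1/970)) - 240*(-12) = (2105/1296 + (941/6)*(-1/970)) + 2880 = (2105/1296 - 941/5820) + 2880 = 919297/628560 + 2880 = 1811172097/628560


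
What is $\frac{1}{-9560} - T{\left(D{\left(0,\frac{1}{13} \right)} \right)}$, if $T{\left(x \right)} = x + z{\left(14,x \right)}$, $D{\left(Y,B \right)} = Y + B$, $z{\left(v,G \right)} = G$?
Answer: $- \frac{19133}{124280} \approx -0.15395$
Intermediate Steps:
$D{\left(Y,B \right)} = B + Y$
$T{\left(x \right)} = 2 x$ ($T{\left(x \right)} = x + x = 2 x$)
$\frac{1}{-9560} - T{\left(D{\left(0,\frac{1}{13} \right)} \right)} = \frac{1}{-9560} - 2 \left(\frac{1}{13} + 0\right) = - \frac{1}{9560} - 2 \left(\frac{1}{13} + 0\right) = - \frac{1}{9560} - 2 \cdot \frac{1}{13} = - \frac{1}{9560} - \frac{2}{13} = - \frac{19133}{124280}$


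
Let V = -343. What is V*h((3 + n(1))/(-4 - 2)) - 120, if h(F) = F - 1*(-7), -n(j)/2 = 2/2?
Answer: -14783/6 ≈ -2463.8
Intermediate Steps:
n(j) = -2 (n(j) = -4/2 = -2*1 = -2)
h(F) = 7 + F (h(F) = F + 7 = 7 + F)
V*h((3 + n(1))/(-4 - 2)) - 120 = -343*(7 + (3 - 2)/(-4 - 2)) - 120 = -343*(7 + 1/(-6)) - 120 = -343*(7 + 1*(-1/6)) - 120 = -343*(7 - 1/6) - 120 = -343*41/6 - 120 = -14063/6 - 120 = -14783/6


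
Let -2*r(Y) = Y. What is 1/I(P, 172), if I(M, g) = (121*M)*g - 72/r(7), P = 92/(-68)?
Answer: -119/3348284 ≈ -3.5541e-5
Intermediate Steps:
P = -23/17 (P = 92*(-1/68) = -23/17 ≈ -1.3529)
r(Y) = -Y/2
I(M, g) = 144/7 + 121*M*g (I(M, g) = (121*M)*g - 72/((-1/2*7)) = 121*M*g - 72/(-7/2) = 121*M*g - 72*(-2/7) = 121*M*g + 144/7 = 144/7 + 121*M*g)
1/I(P, 172) = 1/(144/7 + 121*(-23/17)*172) = 1/(144/7 - 478676/17) = 1/(-3348284/119) = -119/3348284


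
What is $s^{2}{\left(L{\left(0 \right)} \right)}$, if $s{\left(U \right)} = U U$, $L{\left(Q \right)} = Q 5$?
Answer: $0$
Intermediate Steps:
$L{\left(Q \right)} = 5 Q$
$s{\left(U \right)} = U^{2}$
$s^{2}{\left(L{\left(0 \right)} \right)} = \left(\left(5 \cdot 0\right)^{2}\right)^{2} = \left(0^{2}\right)^{2} = 0^{2} = 0$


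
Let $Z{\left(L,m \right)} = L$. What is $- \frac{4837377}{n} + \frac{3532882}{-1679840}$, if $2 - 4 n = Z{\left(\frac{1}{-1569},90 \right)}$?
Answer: $- \frac{25499454358294139}{2636508880} \approx -9.6717 \cdot 10^{6}$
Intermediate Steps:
$n = \frac{3139}{6276}$ ($n = \frac{1}{2} - \frac{1}{4 \left(-1569\right)} = \frac{1}{2} - - \frac{1}{6276} = \frac{1}{2} + \frac{1}{6276} = \frac{3139}{6276} \approx 0.50016$)
$- \frac{4837377}{n} + \frac{3532882}{-1679840} = - \frac{4837377}{\frac{3139}{6276}} + \frac{3532882}{-1679840} = \left(-4837377\right) \frac{6276}{3139} + 3532882 \left(- \frac{1}{1679840}\right) = - \frac{30359378052}{3139} - \frac{1766441}{839920} = - \frac{25499454358294139}{2636508880}$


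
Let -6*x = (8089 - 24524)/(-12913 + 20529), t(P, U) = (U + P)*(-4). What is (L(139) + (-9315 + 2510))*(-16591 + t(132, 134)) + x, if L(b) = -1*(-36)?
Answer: 5460977951155/45696 ≈ 1.1951e+8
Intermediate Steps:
t(P, U) = -4*P - 4*U (t(P, U) = (P + U)*(-4) = -4*P - 4*U)
L(b) = 36
x = 16435/45696 (x = -(8089 - 24524)/(6*(-12913 + 20529)) = -(-16435)/(6*7616) = -⅙*(-16435/7616) = 16435/45696 ≈ 0.35966)
(L(139) + (-9315 + 2510))*(-16591 + t(132, 134)) + x = (36 + (-9315 + 2510))*(-16591 + (-4*132 - 4*134)) + 16435/45696 = (36 - 6805)*(-16591 + (-528 - 536)) + 16435/45696 = -6769*(-16591 - 1064) + 16435/45696 = -6769*(-17655) + 16435/45696 = 119506695 + 16435/45696 = 5460977951155/45696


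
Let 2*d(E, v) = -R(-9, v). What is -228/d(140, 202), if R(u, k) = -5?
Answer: -456/5 ≈ -91.200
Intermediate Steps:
d(E, v) = 5/2 (d(E, v) = (-1*(-5))/2 = (1/2)*5 = 5/2)
-228/d(140, 202) = -228/5/2 = -228*2/5 = -456/5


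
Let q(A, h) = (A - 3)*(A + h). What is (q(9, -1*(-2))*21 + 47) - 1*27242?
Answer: -25809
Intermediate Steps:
q(A, h) = (-3 + A)*(A + h)
(q(9, -1*(-2))*21 + 47) - 1*27242 = ((9² - 3*9 - (-3)*(-2) + 9*(-1*(-2)))*21 + 47) - 1*27242 = ((81 - 27 - 3*2 + 9*2)*21 + 47) - 27242 = ((81 - 27 - 6 + 18)*21 + 47) - 27242 = (66*21 + 47) - 27242 = (1386 + 47) - 27242 = 1433 - 27242 = -25809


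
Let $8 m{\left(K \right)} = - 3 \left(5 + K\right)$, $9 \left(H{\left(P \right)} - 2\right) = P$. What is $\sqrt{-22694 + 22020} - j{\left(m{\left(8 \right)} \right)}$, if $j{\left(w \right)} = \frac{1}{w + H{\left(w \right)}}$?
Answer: $\frac{12}{41} + i \sqrt{674} \approx 0.29268 + 25.962 i$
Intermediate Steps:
$H{\left(P \right)} = 2 + \frac{P}{9}$
$m{\left(K \right)} = - \frac{15}{8} - \frac{3 K}{8}$ ($m{\left(K \right)} = \frac{\left(-3\right) \left(5 + K\right)}{8} = \frac{-15 - 3 K}{8} = - \frac{15}{8} - \frac{3 K}{8}$)
$j{\left(w \right)} = \frac{1}{2 + \frac{10 w}{9}}$ ($j{\left(w \right)} = \frac{1}{w + \left(2 + \frac{w}{9}\right)} = \frac{1}{2 + \frac{10 w}{9}}$)
$\sqrt{-22694 + 22020} - j{\left(m{\left(8 \right)} \right)} = \sqrt{-22694 + 22020} - \frac{9}{2 \left(9 + 5 \left(- \frac{15}{8} - 3\right)\right)} = \sqrt{-674} - \frac{9}{2 \left(9 + 5 \left(- \frac{15}{8} - 3\right)\right)} = i \sqrt{674} - \frac{9}{2 \left(9 + 5 \left(- \frac{39}{8}\right)\right)} = i \sqrt{674} - \frac{9}{2 \left(9 - \frac{195}{8}\right)} = i \sqrt{674} - \frac{9}{2 \left(- \frac{123}{8}\right)} = i \sqrt{674} - \frac{9}{2} \left(- \frac{8}{123}\right) = i \sqrt{674} - - \frac{12}{41} = i \sqrt{674} + \frac{12}{41} = \frac{12}{41} + i \sqrt{674}$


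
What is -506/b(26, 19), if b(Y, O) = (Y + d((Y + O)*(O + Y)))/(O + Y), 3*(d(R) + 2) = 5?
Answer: -6210/7 ≈ -887.14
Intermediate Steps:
d(R) = -⅓ (d(R) = -2 + (⅓)*5 = -2 + 5/3 = -⅓)
b(Y, O) = (-⅓ + Y)/(O + Y) (b(Y, O) = (Y - ⅓)/(O + Y) = (-⅓ + Y)/(O + Y))
-506/b(26, 19) = -506*(19 + 26)/(-⅓ + 26) = -506/((77/3)/45) = -506/((1/45)*(77/3)) = -506/77/135 = -506*135/77 = -6210/7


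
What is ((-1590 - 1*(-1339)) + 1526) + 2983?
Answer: 4258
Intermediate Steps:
((-1590 - 1*(-1339)) + 1526) + 2983 = ((-1590 + 1339) + 1526) + 2983 = (-251 + 1526) + 2983 = 1275 + 2983 = 4258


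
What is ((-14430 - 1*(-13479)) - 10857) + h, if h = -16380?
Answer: -28188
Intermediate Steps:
((-14430 - 1*(-13479)) - 10857) + h = ((-14430 - 1*(-13479)) - 10857) - 16380 = ((-14430 + 13479) - 10857) - 16380 = (-951 - 10857) - 16380 = -11808 - 16380 = -28188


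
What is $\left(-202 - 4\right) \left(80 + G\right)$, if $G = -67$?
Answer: $-2678$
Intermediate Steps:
$\left(-202 - 4\right) \left(80 + G\right) = \left(-202 - 4\right) \left(80 - 67\right) = \left(-206\right) 13 = -2678$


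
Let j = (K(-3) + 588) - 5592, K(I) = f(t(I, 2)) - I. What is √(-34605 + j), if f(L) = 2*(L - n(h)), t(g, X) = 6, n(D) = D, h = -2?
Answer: I*√39590 ≈ 198.97*I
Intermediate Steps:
f(L) = 4 + 2*L (f(L) = 2*(L - 1*(-2)) = 2*(L + 2) = 2*(2 + L) = 4 + 2*L)
K(I) = 16 - I (K(I) = (4 + 2*6) - I = (4 + 12) - I = 16 - I)
j = -4985 (j = ((16 - 1*(-3)) + 588) - 5592 = ((16 + 3) + 588) - 5592 = (19 + 588) - 5592 = 607 - 5592 = -4985)
√(-34605 + j) = √(-34605 - 4985) = √(-39590) = I*√39590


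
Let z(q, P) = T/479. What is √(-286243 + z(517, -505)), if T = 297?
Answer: 10*I*√656757379/479 ≈ 535.02*I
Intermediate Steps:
z(q, P) = 297/479
√(-286243 + z(517, -505)) = √(-286243 + 297/479) = √(-137110100/479) = 10*I*√656757379/479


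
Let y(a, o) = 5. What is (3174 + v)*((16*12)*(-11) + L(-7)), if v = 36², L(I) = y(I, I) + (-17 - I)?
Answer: -9462990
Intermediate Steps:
L(I) = -12 - I (L(I) = 5 + (-17 - I) = -12 - I)
v = 1296
(3174 + v)*((16*12)*(-11) + L(-7)) = (3174 + 1296)*((16*12)*(-11) + (-12 - 1*(-7))) = 4470*(192*(-11) + (-12 + 7)) = 4470*(-2112 - 5) = 4470*(-2117) = -9462990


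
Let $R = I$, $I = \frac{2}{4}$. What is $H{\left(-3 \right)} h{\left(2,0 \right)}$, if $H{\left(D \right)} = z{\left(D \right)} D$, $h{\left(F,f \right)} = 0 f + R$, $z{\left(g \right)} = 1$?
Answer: $- \frac{3}{2} \approx -1.5$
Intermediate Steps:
$I = \frac{1}{2}$ ($I = 2 \cdot \frac{1}{4} = \frac{1}{2} \approx 0.5$)
$R = \frac{1}{2} \approx 0.5$
$h{\left(F,f \right)} = \frac{1}{2}$ ($h{\left(F,f \right)} = 0 f + \frac{1}{2} = 0 + \frac{1}{2} = \frac{1}{2}$)
$H{\left(D \right)} = D$ ($H{\left(D \right)} = 1 D = D$)
$H{\left(-3 \right)} h{\left(2,0 \right)} = \left(-3\right) \frac{1}{2} = - \frac{3}{2}$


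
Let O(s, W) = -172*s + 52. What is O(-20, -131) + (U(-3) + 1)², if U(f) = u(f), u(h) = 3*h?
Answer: 3556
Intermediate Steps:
U(f) = 3*f
O(s, W) = 52 - 172*s
O(-20, -131) + (U(-3) + 1)² = (52 - 172*(-20)) + (3*(-3) + 1)² = (52 + 3440) + (-9 + 1)² = 3492 + (-8)² = 3492 + 64 = 3556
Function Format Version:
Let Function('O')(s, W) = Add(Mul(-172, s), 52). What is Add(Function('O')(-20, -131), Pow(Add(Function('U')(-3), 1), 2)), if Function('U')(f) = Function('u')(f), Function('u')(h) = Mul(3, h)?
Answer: 3556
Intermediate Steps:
Function('U')(f) = Mul(3, f)
Function('O')(s, W) = Add(52, Mul(-172, s))
Add(Function('O')(-20, -131), Pow(Add(Function('U')(-3), 1), 2)) = Add(Add(52, Mul(-172, -20)), Pow(Add(Mul(3, -3), 1), 2)) = Add(Add(52, 3440), Pow(Add(-9, 1), 2)) = Add(3492, Pow(-8, 2)) = Add(3492, 64) = 3556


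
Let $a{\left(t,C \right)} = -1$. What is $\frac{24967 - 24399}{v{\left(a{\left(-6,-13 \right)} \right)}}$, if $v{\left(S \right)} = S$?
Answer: $-568$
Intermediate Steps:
$\frac{24967 - 24399}{v{\left(a{\left(-6,-13 \right)} \right)}} = \frac{24967 - 24399}{-1} = \left(24967 - 24399\right) \left(-1\right) = 568 \left(-1\right) = -568$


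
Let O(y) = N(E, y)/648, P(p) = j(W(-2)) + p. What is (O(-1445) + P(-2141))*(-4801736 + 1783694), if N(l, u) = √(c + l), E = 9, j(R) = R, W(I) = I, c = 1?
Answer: 6467664006 - 167669*√10/36 ≈ 6.4676e+9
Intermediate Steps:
P(p) = -2 + p
N(l, u) = √(1 + l)
O(y) = √10/648 (O(y) = √(1 + 9)/648 = √10*(1/648) = √10/648)
(O(-1445) + P(-2141))*(-4801736 + 1783694) = (√10/648 + (-2 - 2141))*(-4801736 + 1783694) = (√10/648 - 2143)*(-3018042) = (-2143 + √10/648)*(-3018042) = 6467664006 - 167669*√10/36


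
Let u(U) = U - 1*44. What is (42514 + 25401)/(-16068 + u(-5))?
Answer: -67915/16117 ≈ -4.2139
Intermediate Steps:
u(U) = -44 + U (u(U) = U - 44 = -44 + U)
(42514 + 25401)/(-16068 + u(-5)) = (42514 + 25401)/(-16068 + (-44 - 5)) = 67915/(-16068 - 49) = 67915/(-16117) = 67915*(-1/16117) = -67915/16117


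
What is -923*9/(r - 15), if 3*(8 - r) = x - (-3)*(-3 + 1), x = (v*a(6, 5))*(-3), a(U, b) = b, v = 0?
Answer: 8307/5 ≈ 1661.4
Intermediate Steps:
x = 0 (x = (0*5)*(-3) = 0*(-3) = 0)
r = 10 (r = 8 - (0 - (-3)*(-3 + 1))/3 = 8 - (0 - (-3)*(-2))/3 = 8 - (0 - 1*6)/3 = 8 - (0 - 6)/3 = 8 - ⅓*(-6) = 8 + 2 = 10)
-923*9/(r - 15) = -923*9/(10 - 15) = -923/((-5*⅑)) = -923/(-5/9) = -923*(-9/5) = 8307/5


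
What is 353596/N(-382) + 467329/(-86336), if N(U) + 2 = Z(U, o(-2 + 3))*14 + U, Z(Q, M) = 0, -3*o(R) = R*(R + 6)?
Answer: -239902489/259008 ≈ -926.24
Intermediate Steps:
o(R) = -R*(6 + R)/3 (o(R) = -R*(R + 6)/3 = -R*(6 + R)/3)
N(U) = -2 + U (N(U) = -2 + (0*14 + U) = -2 + (0 + U) = -2 + U)
353596/N(-382) + 467329/(-86336) = 353596/(-2 - 382) + 467329/(-86336) = 353596/(-384) + 467329*(-1/86336) = 353596*(-1/384) - 467329/86336 = -88399/96 - 467329/86336 = -239902489/259008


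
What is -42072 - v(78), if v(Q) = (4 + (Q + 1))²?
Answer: -48961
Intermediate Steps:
v(Q) = (5 + Q)² (v(Q) = (4 + (1 + Q))² = (5 + Q)²)
-42072 - v(78) = -42072 - (5 + 78)² = -42072 - 1*83² = -42072 - 1*6889 = -42072 - 6889 = -48961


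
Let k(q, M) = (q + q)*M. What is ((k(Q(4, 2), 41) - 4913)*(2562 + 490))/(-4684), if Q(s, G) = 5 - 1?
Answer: 3498355/1171 ≈ 2987.5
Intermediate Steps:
Q(s, G) = 4
k(q, M) = 2*M*q (k(q, M) = (2*q)*M = 2*M*q)
((k(Q(4, 2), 41) - 4913)*(2562 + 490))/(-4684) = ((2*41*4 - 4913)*(2562 + 490))/(-4684) = ((328 - 4913)*3052)*(-1/4684) = -4585*3052*(-1/4684) = -13993420*(-1/4684) = 3498355/1171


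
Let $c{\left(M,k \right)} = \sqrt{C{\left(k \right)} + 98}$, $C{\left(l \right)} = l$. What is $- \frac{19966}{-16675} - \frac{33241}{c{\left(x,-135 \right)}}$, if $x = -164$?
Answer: $\frac{19966}{16675} + \frac{33241 i \sqrt{37}}{37} \approx 1.1974 + 5464.8 i$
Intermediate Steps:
$c{\left(M,k \right)} = \sqrt{98 + k}$ ($c{\left(M,k \right)} = \sqrt{k + 98} = \sqrt{98 + k}$)
$- \frac{19966}{-16675} - \frac{33241}{c{\left(x,-135 \right)}} = - \frac{19966}{-16675} - \frac{33241}{\sqrt{98 - 135}} = \left(-19966\right) \left(- \frac{1}{16675}\right) - \frac{33241}{\sqrt{-37}} = \frac{19966}{16675} - \frac{33241}{i \sqrt{37}} = \frac{19966}{16675} - 33241 \left(- \frac{i \sqrt{37}}{37}\right) = \frac{19966}{16675} + \frac{33241 i \sqrt{37}}{37}$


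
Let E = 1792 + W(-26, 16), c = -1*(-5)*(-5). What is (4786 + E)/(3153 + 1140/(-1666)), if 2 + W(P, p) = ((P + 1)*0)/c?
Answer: 13328/6389 ≈ 2.0861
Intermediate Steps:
c = -25 (c = 5*(-5) = -25)
W(P, p) = -2 (W(P, p) = -2 + ((P + 1)*0)/(-25) = -2 + ((1 + P)*0)*(-1/25) = -2 + 0*(-1/25) = -2 + 0 = -2)
E = 1790 (E = 1792 - 2 = 1790)
(4786 + E)/(3153 + 1140/(-1666)) = (4786 + 1790)/(3153 + 1140/(-1666)) = 6576/(3153 + 1140*(-1/1666)) = 6576/(3153 - 570/833) = 6576/(2625879/833) = 6576*(833/2625879) = 13328/6389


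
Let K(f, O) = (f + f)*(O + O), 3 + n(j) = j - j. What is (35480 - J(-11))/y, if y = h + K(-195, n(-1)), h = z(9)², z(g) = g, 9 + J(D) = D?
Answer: 35500/2421 ≈ 14.663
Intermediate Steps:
J(D) = -9 + D
n(j) = -3 (n(j) = -3 + (j - j) = -3 + 0 = -3)
h = 81 (h = 9² = 81)
K(f, O) = 4*O*f (K(f, O) = (2*f)*(2*O) = 4*O*f)
y = 2421 (y = 81 + 4*(-3)*(-195) = 81 + 2340 = 2421)
(35480 - J(-11))/y = (35480 - (-9 - 11))/2421 = (35480 - 1*(-20))*(1/2421) = (35480 + 20)*(1/2421) = 35500*(1/2421) = 35500/2421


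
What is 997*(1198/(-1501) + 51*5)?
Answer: 380412329/1501 ≈ 2.5344e+5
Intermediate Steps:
997*(1198/(-1501) + 51*5) = 997*(1198*(-1/1501) + 255) = 997*(-1198/1501 + 255) = 997*(381557/1501) = 380412329/1501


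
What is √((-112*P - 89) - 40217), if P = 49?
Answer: I*√45794 ≈ 214.0*I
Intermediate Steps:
√((-112*P - 89) - 40217) = √((-112*49 - 89) - 40217) = √((-5488 - 89) - 40217) = √(-5577 - 40217) = √(-45794) = I*√45794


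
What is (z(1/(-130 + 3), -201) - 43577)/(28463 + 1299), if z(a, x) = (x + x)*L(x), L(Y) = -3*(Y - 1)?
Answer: -287189/29762 ≈ -9.6495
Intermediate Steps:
L(Y) = 3 - 3*Y (L(Y) = -3*(-1 + Y) = 3 - 3*Y)
z(a, x) = 2*x*(3 - 3*x) (z(a, x) = (x + x)*(3 - 3*x) = (2*x)*(3 - 3*x) = 2*x*(3 - 3*x))
(z(1/(-130 + 3), -201) - 43577)/(28463 + 1299) = (6*(-201)*(1 - 1*(-201)) - 43577)/(28463 + 1299) = (6*(-201)*(1 + 201) - 43577)/29762 = (6*(-201)*202 - 43577)*(1/29762) = (-243612 - 43577)*(1/29762) = -287189*1/29762 = -287189/29762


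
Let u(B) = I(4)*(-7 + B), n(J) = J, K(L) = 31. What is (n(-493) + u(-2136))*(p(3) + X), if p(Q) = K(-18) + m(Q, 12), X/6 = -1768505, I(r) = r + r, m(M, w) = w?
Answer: 187145977719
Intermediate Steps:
I(r) = 2*r
X = -10611030 (X = 6*(-1768505) = -10611030)
p(Q) = 43 (p(Q) = 31 + 12 = 43)
u(B) = -56 + 8*B (u(B) = (2*4)*(-7 + B) = 8*(-7 + B) = -56 + 8*B)
(n(-493) + u(-2136))*(p(3) + X) = (-493 + (-56 + 8*(-2136)))*(43 - 10611030) = (-493 + (-56 - 17088))*(-10610987) = (-493 - 17144)*(-10610987) = -17637*(-10610987) = 187145977719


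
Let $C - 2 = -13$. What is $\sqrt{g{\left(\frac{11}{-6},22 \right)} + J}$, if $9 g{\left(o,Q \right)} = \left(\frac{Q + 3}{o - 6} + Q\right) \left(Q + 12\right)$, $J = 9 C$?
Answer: $\frac{i \sqrt{555587}}{141} \approx 5.2864 i$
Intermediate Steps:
$C = -11$ ($C = 2 - 13 = -11$)
$J = -99$ ($J = 9 \left(-11\right) = -99$)
$g{\left(o,Q \right)} = \frac{\left(12 + Q\right) \left(Q + \frac{3 + Q}{-6 + o}\right)}{9}$ ($g{\left(o,Q \right)} = \frac{\left(\frac{Q + 3}{o - 6} + Q\right) \left(Q + 12\right)}{9} = \frac{\left(\frac{3 + Q}{-6 + o} + Q\right) \left(12 + Q\right)}{9} = \frac{\left(Q + \frac{3 + Q}{-6 + o}\right) \left(12 + Q\right)}{9} = \frac{\left(12 + Q\right) \left(Q + \frac{3 + Q}{-6 + o}\right)}{9}$)
$\sqrt{g{\left(\frac{11}{-6},22 \right)} + J} = \sqrt{\frac{36 - 1254 - 5 \cdot 22^{2} + \frac{11}{-6} \cdot 22^{2} + 12 \cdot 22 \frac{11}{-6}}{9 \left(-6 + \frac{11}{-6}\right)} - 99} = \sqrt{\frac{36 - 1254 - 2420 + 11 \left(- \frac{1}{6}\right) 484 + 12 \cdot 22 \cdot 11 \left(- \frac{1}{6}\right)}{9 \left(-6 + 11 \left(- \frac{1}{6}\right)\right)} - 99} = \sqrt{\frac{36 - 1254 - 2420 - \frac{2662}{3} + 12 \cdot 22 \left(- \frac{11}{6}\right)}{9 \left(-6 - \frac{11}{6}\right)} - 99} = \sqrt{\frac{36 - 1254 - 2420 - \frac{2662}{3} - 484}{9 \left(- \frac{47}{6}\right)} - 99} = \sqrt{\frac{1}{9} \left(- \frac{6}{47}\right) \left(- \frac{15028}{3}\right) - 99} = \sqrt{\frac{30056}{423} - 99} = \sqrt{- \frac{11821}{423}} = \frac{i \sqrt{555587}}{141}$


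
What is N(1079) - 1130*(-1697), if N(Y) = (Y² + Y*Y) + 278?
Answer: 4246370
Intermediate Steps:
N(Y) = 278 + 2*Y² (N(Y) = (Y² + Y²) + 278 = 2*Y² + 278 = 278 + 2*Y²)
N(1079) - 1130*(-1697) = (278 + 2*1079²) - 1130*(-1697) = (278 + 2*1164241) + 1917610 = (278 + 2328482) + 1917610 = 2328760 + 1917610 = 4246370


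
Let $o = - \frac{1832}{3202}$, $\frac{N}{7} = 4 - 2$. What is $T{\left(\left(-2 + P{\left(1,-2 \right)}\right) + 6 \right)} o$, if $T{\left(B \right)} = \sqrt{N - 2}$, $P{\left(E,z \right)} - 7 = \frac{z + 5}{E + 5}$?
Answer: $- \frac{1832 \sqrt{3}}{1601} \approx -1.982$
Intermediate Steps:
$P{\left(E,z \right)} = 7 + \frac{5 + z}{5 + E}$ ($P{\left(E,z \right)} = 7 + \frac{z + 5}{E + 5} = 7 + \frac{5 + z}{5 + E}$)
$N = 14$ ($N = 7 \left(4 - 2\right) = 7 \cdot 2 = 14$)
$T{\left(B \right)} = 2 \sqrt{3}$ ($T{\left(B \right)} = \sqrt{14 - 2} = \sqrt{12} = 2 \sqrt{3}$)
$o = - \frac{916}{1601}$ ($o = \left(-1832\right) \frac{1}{3202} = - \frac{916}{1601} \approx -0.57214$)
$T{\left(\left(-2 + P{\left(1,-2 \right)}\right) + 6 \right)} o = 2 \sqrt{3} \left(- \frac{916}{1601}\right) = - \frac{1832 \sqrt{3}}{1601}$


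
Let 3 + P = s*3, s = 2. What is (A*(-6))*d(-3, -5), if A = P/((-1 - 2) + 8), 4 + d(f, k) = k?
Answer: 162/5 ≈ 32.400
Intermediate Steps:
P = 3 (P = -3 + 2*3 = -3 + 6 = 3)
d(f, k) = -4 + k
A = 3/5 (A = 3/((-1 - 2) + 8) = 3/(-3 + 8) = 3/5 ≈ 0.60000)
(A*(-6))*d(-3, -5) = ((3/5)*(-6))*(-4 - 5) = -18/5*(-9) = 162/5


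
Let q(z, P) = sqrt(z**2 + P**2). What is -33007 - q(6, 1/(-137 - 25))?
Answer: -33007 - sqrt(944785)/162 ≈ -33013.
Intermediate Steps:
q(z, P) = sqrt(P**2 + z**2)
-33007 - q(6, 1/(-137 - 25)) = -33007 - sqrt((1/(-137 - 25))**2 + 6**2) = -33007 - sqrt((1/(-162))**2 + 36) = -33007 - sqrt((-1/162)**2 + 36) = -33007 - sqrt(1/26244 + 36) = -33007 - sqrt(944785/26244) = -33007 - sqrt(944785)/162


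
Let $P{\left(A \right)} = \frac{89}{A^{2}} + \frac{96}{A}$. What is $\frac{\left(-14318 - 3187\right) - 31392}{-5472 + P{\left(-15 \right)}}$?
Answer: $\frac{11001825}{1232551} \approx 8.9261$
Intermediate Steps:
$P{\left(A \right)} = \frac{89}{A^{2}} + \frac{96}{A}$
$\frac{\left(-14318 - 3187\right) - 31392}{-5472 + P{\left(-15 \right)}} = \frac{\left(-14318 - 3187\right) - 31392}{-5472 + \frac{89 + 96 \left(-15\right)}{225}} = \frac{-17505 - 31392}{-5472 + \frac{89 - 1440}{225}} = - \frac{48897}{-5472 + \frac{1}{225} \left(-1351\right)} = - \frac{48897}{-5472 - \frac{1351}{225}} = - \frac{48897}{- \frac{1232551}{225}} = \left(-48897\right) \left(- \frac{225}{1232551}\right) = \frac{11001825}{1232551}$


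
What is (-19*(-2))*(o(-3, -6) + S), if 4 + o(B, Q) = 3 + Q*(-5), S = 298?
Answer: 12426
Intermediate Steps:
o(B, Q) = -1 - 5*Q (o(B, Q) = -4 + (3 + Q*(-5)) = -4 + (3 - 5*Q) = -1 - 5*Q)
(-19*(-2))*(o(-3, -6) + S) = (-19*(-2))*((-1 - 5*(-6)) + 298) = 38*((-1 + 30) + 298) = 38*(29 + 298) = 38*327 = 12426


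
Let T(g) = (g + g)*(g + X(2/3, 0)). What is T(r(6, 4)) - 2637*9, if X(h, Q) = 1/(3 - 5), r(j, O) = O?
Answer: -23705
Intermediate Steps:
X(h, Q) = -½ (X(h, Q) = 1/(-2) = -½)
T(g) = 2*g*(-½ + g) (T(g) = (g + g)*(g - ½) = (2*g)*(-½ + g) = 2*g*(-½ + g))
T(r(6, 4)) - 2637*9 = 4*(-1 + 2*4) - 2637*9 = 4*(-1 + 8) - 293*81 = 4*7 - 23733 = 28 - 23733 = -23705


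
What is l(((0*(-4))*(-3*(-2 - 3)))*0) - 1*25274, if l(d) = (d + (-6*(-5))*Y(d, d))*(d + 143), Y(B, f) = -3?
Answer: -38144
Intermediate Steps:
l(d) = (-90 + d)*(143 + d) (l(d) = (d - 6*(-5)*(-3))*(d + 143) = (d + 30*(-3))*(143 + d) = (d - 90)*(143 + d) = (-90 + d)*(143 + d))
l(((0*(-4))*(-3*(-2 - 3)))*0) - 1*25274 = (-12870 + (((0*(-4))*(-3*(-2 - 3)))*0)² + 53*(((0*(-4))*(-3*(-2 - 3)))*0)) - 1*25274 = (-12870 + ((0*(-3*(-5)))*0)² + 53*((0*(-3*(-5)))*0)) - 25274 = (-12870 + ((0*15)*0)² + 53*((0*15)*0)) - 25274 = (-12870 + (0*0)² + 53*(0*0)) - 25274 = (-12870 + 0² + 53*0) - 25274 = (-12870 + 0 + 0) - 25274 = -12870 - 25274 = -38144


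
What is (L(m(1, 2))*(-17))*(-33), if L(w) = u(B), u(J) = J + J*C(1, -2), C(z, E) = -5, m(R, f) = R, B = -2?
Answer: 4488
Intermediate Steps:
u(J) = -4*J (u(J) = J + J*(-5) = J - 5*J = -4*J)
L(w) = 8 (L(w) = -4*(-2) = 8)
(L(m(1, 2))*(-17))*(-33) = (8*(-17))*(-33) = -136*(-33) = 4488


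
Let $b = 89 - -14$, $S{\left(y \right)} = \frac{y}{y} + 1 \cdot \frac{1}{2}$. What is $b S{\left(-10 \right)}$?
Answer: $\frac{309}{2} \approx 154.5$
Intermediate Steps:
$S{\left(y \right)} = \frac{3}{2}$ ($S{\left(y \right)} = 1 + 1 \cdot \frac{1}{2} = 1 + \frac{1}{2} = \frac{3}{2}$)
$b = 103$ ($b = 89 + 14 = 103$)
$b S{\left(-10 \right)} = 103 \cdot \frac{3}{2} = \frac{309}{2}$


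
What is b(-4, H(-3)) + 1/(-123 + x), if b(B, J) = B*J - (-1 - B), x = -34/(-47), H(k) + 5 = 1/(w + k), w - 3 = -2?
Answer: 109146/5747 ≈ 18.992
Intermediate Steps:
w = 1 (w = 3 - 2 = 1)
H(k) = -5 + 1/(1 + k)
x = 34/47 (x = -34*(-1/47) = 34/47 ≈ 0.72340)
b(B, J) = 1 + B + B*J (b(B, J) = B*J + (1 + B) = 1 + B + B*J)
b(-4, H(-3)) + 1/(-123 + x) = (1 - 4 - 4*(-4 - 5*(-3))/(1 - 3)) + 1/(-123 + 34/47) = (1 - 4 - 4*(-4 + 15)/(-2)) + 1/(-5747/47) = (1 - 4 - (-2)*11) + 1*(-47/5747) = (1 - 4 - 4*(-11/2)) - 47/5747 = (1 - 4 + 22) - 47/5747 = 19 - 47/5747 = 109146/5747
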